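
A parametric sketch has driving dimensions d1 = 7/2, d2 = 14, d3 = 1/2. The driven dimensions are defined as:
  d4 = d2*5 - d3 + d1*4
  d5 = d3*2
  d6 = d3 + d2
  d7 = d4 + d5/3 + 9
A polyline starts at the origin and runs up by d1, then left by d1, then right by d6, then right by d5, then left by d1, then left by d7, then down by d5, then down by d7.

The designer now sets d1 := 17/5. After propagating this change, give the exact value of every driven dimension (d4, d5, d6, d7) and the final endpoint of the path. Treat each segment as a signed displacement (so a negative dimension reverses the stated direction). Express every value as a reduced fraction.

Apply edit: d1 := 17/5
  d4 = d2*5 - d3 + d1*4 = 831/10
  d5 = d3*2 = 1
  d6 = d3 + d2 = 29/2
  d7 = d4 + d5/3 + 9 = 2773/30
Walk from origin (0, 0):
  seg 1: up by d1 = 17/5 → (0, 17/5)
  seg 2: left by d1 = 17/5 → (-17/5, 17/5)
  seg 3: right by d6 = 29/2 → (111/10, 17/5)
  seg 4: right by d5 = 1 → (121/10, 17/5)
  seg 5: left by d1 = 17/5 → (87/10, 17/5)
  seg 6: left by d7 = 2773/30 → (-1256/15, 17/5)
  seg 7: down by d5 = 1 → (-1256/15, 12/5)
  seg 8: down by d7 = 2773/30 → (-1256/15, -2701/30)

d4 = 831/10
d5 = 1
d6 = 29/2
d7 = 2773/30
endpoint = (-1256/15, -2701/30)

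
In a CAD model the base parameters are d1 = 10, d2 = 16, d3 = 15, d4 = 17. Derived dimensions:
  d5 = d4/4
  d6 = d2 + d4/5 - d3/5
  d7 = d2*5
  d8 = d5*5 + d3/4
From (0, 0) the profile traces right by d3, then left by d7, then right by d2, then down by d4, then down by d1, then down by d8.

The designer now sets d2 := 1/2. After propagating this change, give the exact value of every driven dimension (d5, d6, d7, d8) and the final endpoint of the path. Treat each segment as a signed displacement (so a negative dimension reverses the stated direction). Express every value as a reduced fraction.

Apply edit: d2 := 1/2
  d5 = d4/4 = 17/4
  d6 = d2 + d4/5 - d3/5 = 9/10
  d7 = d2*5 = 5/2
  d8 = d5*5 + d3/4 = 25
Walk from origin (0, 0):
  seg 1: right by d3 = 15 → (15, 0)
  seg 2: left by d7 = 5/2 → (25/2, 0)
  seg 3: right by d2 = 1/2 → (13, 0)
  seg 4: down by d4 = 17 → (13, -17)
  seg 5: down by d1 = 10 → (13, -27)
  seg 6: down by d8 = 25 → (13, -52)

d5 = 17/4
d6 = 9/10
d7 = 5/2
d8 = 25
endpoint = (13, -52)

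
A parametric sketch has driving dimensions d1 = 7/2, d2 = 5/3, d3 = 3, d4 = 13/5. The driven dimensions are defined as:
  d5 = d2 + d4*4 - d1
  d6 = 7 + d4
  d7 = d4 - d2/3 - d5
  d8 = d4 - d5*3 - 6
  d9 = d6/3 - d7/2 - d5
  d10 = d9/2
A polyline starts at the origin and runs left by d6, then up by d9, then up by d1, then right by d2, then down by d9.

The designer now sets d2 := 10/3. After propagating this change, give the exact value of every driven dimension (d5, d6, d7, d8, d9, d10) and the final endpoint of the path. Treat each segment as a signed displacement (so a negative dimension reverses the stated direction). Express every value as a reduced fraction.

d5 = 307/30
d6 = 48/5
d7 = -787/90
d8 = -341/10
d9 = -479/180
d10 = -479/360
endpoint = (-94/15, 7/2)

Apply edit: d2 := 10/3
  d5 = d2 + d4*4 - d1 = 307/30
  d6 = 7 + d4 = 48/5
  d7 = d4 - d2/3 - d5 = -787/90
  d8 = d4 - d5*3 - 6 = -341/10
  d9 = d6/3 - d7/2 - d5 = -479/180
  d10 = d9/2 = -479/360
Walk from origin (0, 0):
  seg 1: left by d6 = 48/5 → (-48/5, 0)
  seg 2: up by d9 = -479/180 → (-48/5, -479/180)
  seg 3: up by d1 = 7/2 → (-48/5, 151/180)
  seg 4: right by d2 = 10/3 → (-94/15, 151/180)
  seg 5: down by d9 = -479/180 → (-94/15, 7/2)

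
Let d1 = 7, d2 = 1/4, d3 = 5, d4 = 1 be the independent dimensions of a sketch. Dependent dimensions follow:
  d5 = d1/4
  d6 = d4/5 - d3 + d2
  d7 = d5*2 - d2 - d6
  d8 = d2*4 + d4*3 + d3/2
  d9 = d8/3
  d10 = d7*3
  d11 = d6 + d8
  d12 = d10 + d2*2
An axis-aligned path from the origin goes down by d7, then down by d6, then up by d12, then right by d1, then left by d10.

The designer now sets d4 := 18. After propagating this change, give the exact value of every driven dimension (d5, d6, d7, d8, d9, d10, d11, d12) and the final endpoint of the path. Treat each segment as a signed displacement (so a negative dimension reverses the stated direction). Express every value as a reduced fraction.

d5 = 7/4
d6 = -23/20
d7 = 22/5
d8 = 115/2
d9 = 115/6
d10 = 66/5
d11 = 1127/20
d12 = 137/10
endpoint = (-31/5, 209/20)

Apply edit: d4 := 18
  d5 = d1/4 = 7/4
  d6 = d4/5 - d3 + d2 = -23/20
  d7 = d5*2 - d2 - d6 = 22/5
  d8 = d2*4 + d4*3 + d3/2 = 115/2
  d9 = d8/3 = 115/6
  d10 = d7*3 = 66/5
  d11 = d6 + d8 = 1127/20
  d12 = d10 + d2*2 = 137/10
Walk from origin (0, 0):
  seg 1: down by d7 = 22/5 → (0, -22/5)
  seg 2: down by d6 = -23/20 → (0, -13/4)
  seg 3: up by d12 = 137/10 → (0, 209/20)
  seg 4: right by d1 = 7 → (7, 209/20)
  seg 5: left by d10 = 66/5 → (-31/5, 209/20)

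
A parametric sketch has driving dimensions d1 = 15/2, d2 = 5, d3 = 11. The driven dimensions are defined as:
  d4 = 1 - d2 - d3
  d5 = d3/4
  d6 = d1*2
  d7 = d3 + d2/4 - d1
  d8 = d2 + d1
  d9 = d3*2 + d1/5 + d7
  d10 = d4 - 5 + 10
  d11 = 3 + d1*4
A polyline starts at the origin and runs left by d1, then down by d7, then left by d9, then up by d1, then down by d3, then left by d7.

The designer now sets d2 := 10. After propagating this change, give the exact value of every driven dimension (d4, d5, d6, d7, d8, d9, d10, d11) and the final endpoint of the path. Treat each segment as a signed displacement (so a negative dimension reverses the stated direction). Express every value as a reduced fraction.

d4 = -20
d5 = 11/4
d6 = 15
d7 = 6
d8 = 35/2
d9 = 59/2
d10 = -15
d11 = 33
endpoint = (-43, -19/2)

Apply edit: d2 := 10
  d4 = 1 - d2 - d3 = -20
  d5 = d3/4 = 11/4
  d6 = d1*2 = 15
  d7 = d3 + d2/4 - d1 = 6
  d8 = d2 + d1 = 35/2
  d9 = d3*2 + d1/5 + d7 = 59/2
  d10 = d4 - 5 + 10 = -15
  d11 = 3 + d1*4 = 33
Walk from origin (0, 0):
  seg 1: left by d1 = 15/2 → (-15/2, 0)
  seg 2: down by d7 = 6 → (-15/2, -6)
  seg 3: left by d9 = 59/2 → (-37, -6)
  seg 4: up by d1 = 15/2 → (-37, 3/2)
  seg 5: down by d3 = 11 → (-37, -19/2)
  seg 6: left by d7 = 6 → (-43, -19/2)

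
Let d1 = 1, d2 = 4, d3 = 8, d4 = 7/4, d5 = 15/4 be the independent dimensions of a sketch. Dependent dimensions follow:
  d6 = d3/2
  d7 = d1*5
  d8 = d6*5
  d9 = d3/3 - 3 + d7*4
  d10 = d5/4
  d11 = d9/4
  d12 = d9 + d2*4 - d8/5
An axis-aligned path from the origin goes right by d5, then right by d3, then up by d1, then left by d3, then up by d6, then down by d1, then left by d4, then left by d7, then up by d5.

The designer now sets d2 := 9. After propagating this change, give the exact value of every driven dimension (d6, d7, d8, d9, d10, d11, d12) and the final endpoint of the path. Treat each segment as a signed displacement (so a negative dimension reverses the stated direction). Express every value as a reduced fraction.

d6 = 4
d7 = 5
d8 = 20
d9 = 59/3
d10 = 15/16
d11 = 59/12
d12 = 155/3
endpoint = (-3, 31/4)

Apply edit: d2 := 9
  d6 = d3/2 = 4
  d7 = d1*5 = 5
  d8 = d6*5 = 20
  d9 = d3/3 - 3 + d7*4 = 59/3
  d10 = d5/4 = 15/16
  d11 = d9/4 = 59/12
  d12 = d9 + d2*4 - d8/5 = 155/3
Walk from origin (0, 0):
  seg 1: right by d5 = 15/4 → (15/4, 0)
  seg 2: right by d3 = 8 → (47/4, 0)
  seg 3: up by d1 = 1 → (47/4, 1)
  seg 4: left by d3 = 8 → (15/4, 1)
  seg 5: up by d6 = 4 → (15/4, 5)
  seg 6: down by d1 = 1 → (15/4, 4)
  seg 7: left by d4 = 7/4 → (2, 4)
  seg 8: left by d7 = 5 → (-3, 4)
  seg 9: up by d5 = 15/4 → (-3, 31/4)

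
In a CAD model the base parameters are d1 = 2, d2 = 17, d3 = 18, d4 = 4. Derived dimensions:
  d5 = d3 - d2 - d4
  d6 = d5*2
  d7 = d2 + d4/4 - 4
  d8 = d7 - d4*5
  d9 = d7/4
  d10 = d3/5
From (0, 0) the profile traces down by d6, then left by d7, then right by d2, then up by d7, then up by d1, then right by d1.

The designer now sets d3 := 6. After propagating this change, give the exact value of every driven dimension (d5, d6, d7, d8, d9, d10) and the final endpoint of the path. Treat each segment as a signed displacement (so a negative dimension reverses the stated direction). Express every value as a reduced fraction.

Apply edit: d3 := 6
  d5 = d3 - d2 - d4 = -15
  d6 = d5*2 = -30
  d7 = d2 + d4/4 - 4 = 14
  d8 = d7 - d4*5 = -6
  d9 = d7/4 = 7/2
  d10 = d3/5 = 6/5
Walk from origin (0, 0):
  seg 1: down by d6 = -30 → (0, 30)
  seg 2: left by d7 = 14 → (-14, 30)
  seg 3: right by d2 = 17 → (3, 30)
  seg 4: up by d7 = 14 → (3, 44)
  seg 5: up by d1 = 2 → (3, 46)
  seg 6: right by d1 = 2 → (5, 46)

d5 = -15
d6 = -30
d7 = 14
d8 = -6
d9 = 7/2
d10 = 6/5
endpoint = (5, 46)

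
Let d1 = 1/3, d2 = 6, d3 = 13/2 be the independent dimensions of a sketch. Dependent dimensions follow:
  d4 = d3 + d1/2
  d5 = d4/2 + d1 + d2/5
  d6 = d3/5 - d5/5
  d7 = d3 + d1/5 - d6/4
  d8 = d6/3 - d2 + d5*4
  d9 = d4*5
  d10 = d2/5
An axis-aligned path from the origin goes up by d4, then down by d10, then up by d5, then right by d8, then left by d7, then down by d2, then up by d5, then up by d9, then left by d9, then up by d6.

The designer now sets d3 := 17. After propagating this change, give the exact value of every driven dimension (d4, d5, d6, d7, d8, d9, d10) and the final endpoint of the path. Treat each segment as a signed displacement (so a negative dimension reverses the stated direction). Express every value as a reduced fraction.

d4 = 103/6
d5 = 607/60
d6 = 413/300
d7 = 6689/400
d8 = 31433/900
d9 = 515/6
d10 = 6/5
endpoint = (-243469/3600, 11741/100)

Apply edit: d3 := 17
  d4 = d3 + d1/2 = 103/6
  d5 = d4/2 + d1 + d2/5 = 607/60
  d6 = d3/5 - d5/5 = 413/300
  d7 = d3 + d1/5 - d6/4 = 6689/400
  d8 = d6/3 - d2 + d5*4 = 31433/900
  d9 = d4*5 = 515/6
  d10 = d2/5 = 6/5
Walk from origin (0, 0):
  seg 1: up by d4 = 103/6 → (0, 103/6)
  seg 2: down by d10 = 6/5 → (0, 479/30)
  seg 3: up by d5 = 607/60 → (0, 313/12)
  seg 4: right by d8 = 31433/900 → (31433/900, 313/12)
  seg 5: left by d7 = 6689/400 → (65531/3600, 313/12)
  seg 6: down by d2 = 6 → (65531/3600, 241/12)
  seg 7: up by d5 = 607/60 → (65531/3600, 151/5)
  seg 8: up by d9 = 515/6 → (65531/3600, 3481/30)
  seg 9: left by d9 = 515/6 → (-243469/3600, 3481/30)
  seg 10: up by d6 = 413/300 → (-243469/3600, 11741/100)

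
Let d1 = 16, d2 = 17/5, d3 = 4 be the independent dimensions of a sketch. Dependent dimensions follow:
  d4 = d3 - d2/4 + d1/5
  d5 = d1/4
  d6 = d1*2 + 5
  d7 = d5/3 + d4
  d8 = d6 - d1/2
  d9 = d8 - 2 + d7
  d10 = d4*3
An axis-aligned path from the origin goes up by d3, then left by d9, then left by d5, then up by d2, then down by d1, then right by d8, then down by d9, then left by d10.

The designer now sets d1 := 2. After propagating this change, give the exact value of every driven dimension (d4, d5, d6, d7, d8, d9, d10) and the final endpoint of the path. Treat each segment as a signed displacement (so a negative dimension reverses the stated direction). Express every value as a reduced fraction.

d4 = 71/20
d5 = 1/2
d6 = 9
d7 = 223/60
d8 = 8
d9 = 583/60
d10 = 213/20
endpoint = (-193/15, -259/60)

Apply edit: d1 := 2
  d4 = d3 - d2/4 + d1/5 = 71/20
  d5 = d1/4 = 1/2
  d6 = d1*2 + 5 = 9
  d7 = d5/3 + d4 = 223/60
  d8 = d6 - d1/2 = 8
  d9 = d8 - 2 + d7 = 583/60
  d10 = d4*3 = 213/20
Walk from origin (0, 0):
  seg 1: up by d3 = 4 → (0, 4)
  seg 2: left by d9 = 583/60 → (-583/60, 4)
  seg 3: left by d5 = 1/2 → (-613/60, 4)
  seg 4: up by d2 = 17/5 → (-613/60, 37/5)
  seg 5: down by d1 = 2 → (-613/60, 27/5)
  seg 6: right by d8 = 8 → (-133/60, 27/5)
  seg 7: down by d9 = 583/60 → (-133/60, -259/60)
  seg 8: left by d10 = 213/20 → (-193/15, -259/60)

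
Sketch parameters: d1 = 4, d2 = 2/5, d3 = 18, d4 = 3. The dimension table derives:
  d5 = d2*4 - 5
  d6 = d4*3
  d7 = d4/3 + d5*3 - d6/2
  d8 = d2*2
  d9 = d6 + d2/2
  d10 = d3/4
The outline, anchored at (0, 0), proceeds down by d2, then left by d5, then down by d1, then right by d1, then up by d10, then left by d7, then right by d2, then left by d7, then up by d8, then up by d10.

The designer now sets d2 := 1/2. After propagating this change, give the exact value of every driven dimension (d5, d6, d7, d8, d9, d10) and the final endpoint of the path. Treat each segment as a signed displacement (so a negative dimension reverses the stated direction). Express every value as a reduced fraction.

Apply edit: d2 := 1/2
  d5 = d2*4 - 5 = -3
  d6 = d4*3 = 9
  d7 = d4/3 + d5*3 - d6/2 = -25/2
  d8 = d2*2 = 1
  d9 = d6 + d2/2 = 37/4
  d10 = d3/4 = 9/2
Walk from origin (0, 0):
  seg 1: down by d2 = 1/2 → (0, -1/2)
  seg 2: left by d5 = -3 → (3, -1/2)
  seg 3: down by d1 = 4 → (3, -9/2)
  seg 4: right by d1 = 4 → (7, -9/2)
  seg 5: up by d10 = 9/2 → (7, 0)
  seg 6: left by d7 = -25/2 → (39/2, 0)
  seg 7: right by d2 = 1/2 → (20, 0)
  seg 8: left by d7 = -25/2 → (65/2, 0)
  seg 9: up by d8 = 1 → (65/2, 1)
  seg 10: up by d10 = 9/2 → (65/2, 11/2)

d5 = -3
d6 = 9
d7 = -25/2
d8 = 1
d9 = 37/4
d10 = 9/2
endpoint = (65/2, 11/2)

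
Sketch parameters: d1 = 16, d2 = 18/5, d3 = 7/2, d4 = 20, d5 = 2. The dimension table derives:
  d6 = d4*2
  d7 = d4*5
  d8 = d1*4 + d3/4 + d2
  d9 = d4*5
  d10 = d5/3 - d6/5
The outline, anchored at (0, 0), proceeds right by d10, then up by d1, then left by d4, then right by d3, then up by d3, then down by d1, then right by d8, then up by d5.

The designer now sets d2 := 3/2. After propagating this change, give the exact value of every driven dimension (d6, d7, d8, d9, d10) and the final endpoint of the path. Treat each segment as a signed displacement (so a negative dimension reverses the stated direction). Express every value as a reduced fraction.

d6 = 40
d7 = 100
d8 = 531/8
d9 = 100
d10 = -22/3
endpoint = (1021/24, 11/2)

Apply edit: d2 := 3/2
  d6 = d4*2 = 40
  d7 = d4*5 = 100
  d8 = d1*4 + d3/4 + d2 = 531/8
  d9 = d4*5 = 100
  d10 = d5/3 - d6/5 = -22/3
Walk from origin (0, 0):
  seg 1: right by d10 = -22/3 → (-22/3, 0)
  seg 2: up by d1 = 16 → (-22/3, 16)
  seg 3: left by d4 = 20 → (-82/3, 16)
  seg 4: right by d3 = 7/2 → (-143/6, 16)
  seg 5: up by d3 = 7/2 → (-143/6, 39/2)
  seg 6: down by d1 = 16 → (-143/6, 7/2)
  seg 7: right by d8 = 531/8 → (1021/24, 7/2)
  seg 8: up by d5 = 2 → (1021/24, 11/2)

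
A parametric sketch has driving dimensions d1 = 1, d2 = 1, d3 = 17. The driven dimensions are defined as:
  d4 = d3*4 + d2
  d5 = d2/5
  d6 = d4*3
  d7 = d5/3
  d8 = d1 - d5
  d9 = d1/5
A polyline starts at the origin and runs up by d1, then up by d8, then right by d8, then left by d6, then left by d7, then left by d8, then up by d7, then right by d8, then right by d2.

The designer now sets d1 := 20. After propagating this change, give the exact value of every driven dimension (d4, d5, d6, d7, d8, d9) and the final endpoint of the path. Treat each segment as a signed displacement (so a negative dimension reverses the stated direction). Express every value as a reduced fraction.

Apply edit: d1 := 20
  d4 = d3*4 + d2 = 69
  d5 = d2/5 = 1/5
  d6 = d4*3 = 207
  d7 = d5/3 = 1/15
  d8 = d1 - d5 = 99/5
  d9 = d1/5 = 4
Walk from origin (0, 0):
  seg 1: up by d1 = 20 → (0, 20)
  seg 2: up by d8 = 99/5 → (0, 199/5)
  seg 3: right by d8 = 99/5 → (99/5, 199/5)
  seg 4: left by d6 = 207 → (-936/5, 199/5)
  seg 5: left by d7 = 1/15 → (-2809/15, 199/5)
  seg 6: left by d8 = 99/5 → (-3106/15, 199/5)
  seg 7: up by d7 = 1/15 → (-3106/15, 598/15)
  seg 8: right by d8 = 99/5 → (-2809/15, 598/15)
  seg 9: right by d2 = 1 → (-2794/15, 598/15)

d4 = 69
d5 = 1/5
d6 = 207
d7 = 1/15
d8 = 99/5
d9 = 4
endpoint = (-2794/15, 598/15)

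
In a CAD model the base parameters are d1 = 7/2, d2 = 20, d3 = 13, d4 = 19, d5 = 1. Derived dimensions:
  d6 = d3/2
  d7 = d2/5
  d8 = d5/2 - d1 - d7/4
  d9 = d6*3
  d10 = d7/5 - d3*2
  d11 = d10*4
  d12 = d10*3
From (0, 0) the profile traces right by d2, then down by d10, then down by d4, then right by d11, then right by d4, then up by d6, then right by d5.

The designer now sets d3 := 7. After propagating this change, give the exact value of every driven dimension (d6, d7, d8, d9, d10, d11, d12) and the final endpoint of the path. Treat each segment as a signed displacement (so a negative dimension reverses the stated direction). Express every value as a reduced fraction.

d6 = 7/2
d7 = 4
d8 = -4
d9 = 21/2
d10 = -66/5
d11 = -264/5
d12 = -198/5
endpoint = (-64/5, -23/10)

Apply edit: d3 := 7
  d6 = d3/2 = 7/2
  d7 = d2/5 = 4
  d8 = d5/2 - d1 - d7/4 = -4
  d9 = d6*3 = 21/2
  d10 = d7/5 - d3*2 = -66/5
  d11 = d10*4 = -264/5
  d12 = d10*3 = -198/5
Walk from origin (0, 0):
  seg 1: right by d2 = 20 → (20, 0)
  seg 2: down by d10 = -66/5 → (20, 66/5)
  seg 3: down by d4 = 19 → (20, -29/5)
  seg 4: right by d11 = -264/5 → (-164/5, -29/5)
  seg 5: right by d4 = 19 → (-69/5, -29/5)
  seg 6: up by d6 = 7/2 → (-69/5, -23/10)
  seg 7: right by d5 = 1 → (-64/5, -23/10)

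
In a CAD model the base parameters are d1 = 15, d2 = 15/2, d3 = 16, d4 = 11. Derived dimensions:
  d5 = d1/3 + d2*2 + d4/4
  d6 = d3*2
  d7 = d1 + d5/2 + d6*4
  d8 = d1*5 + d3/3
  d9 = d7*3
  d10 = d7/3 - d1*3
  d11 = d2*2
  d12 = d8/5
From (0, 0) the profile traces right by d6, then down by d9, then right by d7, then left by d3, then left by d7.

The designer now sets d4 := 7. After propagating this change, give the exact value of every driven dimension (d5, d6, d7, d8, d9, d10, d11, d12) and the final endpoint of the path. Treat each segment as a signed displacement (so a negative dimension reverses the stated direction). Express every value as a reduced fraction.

Apply edit: d4 := 7
  d5 = d1/3 + d2*2 + d4/4 = 87/4
  d6 = d3*2 = 32
  d7 = d1 + d5/2 + d6*4 = 1231/8
  d8 = d1*5 + d3/3 = 241/3
  d9 = d7*3 = 3693/8
  d10 = d7/3 - d1*3 = 151/24
  d11 = d2*2 = 15
  d12 = d8/5 = 241/15
Walk from origin (0, 0):
  seg 1: right by d6 = 32 → (32, 0)
  seg 2: down by d9 = 3693/8 → (32, -3693/8)
  seg 3: right by d7 = 1231/8 → (1487/8, -3693/8)
  seg 4: left by d3 = 16 → (1359/8, -3693/8)
  seg 5: left by d7 = 1231/8 → (16, -3693/8)

d5 = 87/4
d6 = 32
d7 = 1231/8
d8 = 241/3
d9 = 3693/8
d10 = 151/24
d11 = 15
d12 = 241/15
endpoint = (16, -3693/8)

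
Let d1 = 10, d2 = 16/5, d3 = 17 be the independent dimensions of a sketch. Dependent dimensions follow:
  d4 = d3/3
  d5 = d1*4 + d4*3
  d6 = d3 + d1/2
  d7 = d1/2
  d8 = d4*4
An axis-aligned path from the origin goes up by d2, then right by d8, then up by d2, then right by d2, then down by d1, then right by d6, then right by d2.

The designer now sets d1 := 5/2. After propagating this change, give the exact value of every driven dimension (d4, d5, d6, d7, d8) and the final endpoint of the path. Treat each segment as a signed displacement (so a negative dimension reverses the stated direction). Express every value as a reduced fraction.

Apply edit: d1 := 5/2
  d4 = d3/3 = 17/3
  d5 = d1*4 + d4*3 = 27
  d6 = d3 + d1/2 = 73/4
  d7 = d1/2 = 5/4
  d8 = d4*4 = 68/3
Walk from origin (0, 0):
  seg 1: up by d2 = 16/5 → (0, 16/5)
  seg 2: right by d8 = 68/3 → (68/3, 16/5)
  seg 3: up by d2 = 16/5 → (68/3, 32/5)
  seg 4: right by d2 = 16/5 → (388/15, 32/5)
  seg 5: down by d1 = 5/2 → (388/15, 39/10)
  seg 6: right by d6 = 73/4 → (2647/60, 39/10)
  seg 7: right by d2 = 16/5 → (2839/60, 39/10)

d4 = 17/3
d5 = 27
d6 = 73/4
d7 = 5/4
d8 = 68/3
endpoint = (2839/60, 39/10)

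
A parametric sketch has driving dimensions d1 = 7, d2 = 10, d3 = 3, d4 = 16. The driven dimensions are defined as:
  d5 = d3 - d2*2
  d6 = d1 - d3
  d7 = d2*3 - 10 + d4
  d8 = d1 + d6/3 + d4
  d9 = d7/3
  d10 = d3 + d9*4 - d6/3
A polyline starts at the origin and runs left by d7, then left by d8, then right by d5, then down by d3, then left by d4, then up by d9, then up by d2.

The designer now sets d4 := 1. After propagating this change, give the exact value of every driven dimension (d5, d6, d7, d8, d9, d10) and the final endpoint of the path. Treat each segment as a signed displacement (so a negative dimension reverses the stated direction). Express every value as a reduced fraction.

d5 = -17
d6 = 4
d7 = 21
d8 = 28/3
d9 = 7
d10 = 89/3
endpoint = (-145/3, 14)

Apply edit: d4 := 1
  d5 = d3 - d2*2 = -17
  d6 = d1 - d3 = 4
  d7 = d2*3 - 10 + d4 = 21
  d8 = d1 + d6/3 + d4 = 28/3
  d9 = d7/3 = 7
  d10 = d3 + d9*4 - d6/3 = 89/3
Walk from origin (0, 0):
  seg 1: left by d7 = 21 → (-21, 0)
  seg 2: left by d8 = 28/3 → (-91/3, 0)
  seg 3: right by d5 = -17 → (-142/3, 0)
  seg 4: down by d3 = 3 → (-142/3, -3)
  seg 5: left by d4 = 1 → (-145/3, -3)
  seg 6: up by d9 = 7 → (-145/3, 4)
  seg 7: up by d2 = 10 → (-145/3, 14)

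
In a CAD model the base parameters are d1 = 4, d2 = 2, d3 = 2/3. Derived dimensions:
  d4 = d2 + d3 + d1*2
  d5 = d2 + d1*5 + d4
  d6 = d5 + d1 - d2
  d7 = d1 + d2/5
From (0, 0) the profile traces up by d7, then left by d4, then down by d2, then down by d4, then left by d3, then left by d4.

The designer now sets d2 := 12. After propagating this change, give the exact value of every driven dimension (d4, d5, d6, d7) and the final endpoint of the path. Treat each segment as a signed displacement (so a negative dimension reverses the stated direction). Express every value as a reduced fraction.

d4 = 62/3
d5 = 158/3
d6 = 134/3
d7 = 32/5
endpoint = (-42, -394/15)

Apply edit: d2 := 12
  d4 = d2 + d3 + d1*2 = 62/3
  d5 = d2 + d1*5 + d4 = 158/3
  d6 = d5 + d1 - d2 = 134/3
  d7 = d1 + d2/5 = 32/5
Walk from origin (0, 0):
  seg 1: up by d7 = 32/5 → (0, 32/5)
  seg 2: left by d4 = 62/3 → (-62/3, 32/5)
  seg 3: down by d2 = 12 → (-62/3, -28/5)
  seg 4: down by d4 = 62/3 → (-62/3, -394/15)
  seg 5: left by d3 = 2/3 → (-64/3, -394/15)
  seg 6: left by d4 = 62/3 → (-42, -394/15)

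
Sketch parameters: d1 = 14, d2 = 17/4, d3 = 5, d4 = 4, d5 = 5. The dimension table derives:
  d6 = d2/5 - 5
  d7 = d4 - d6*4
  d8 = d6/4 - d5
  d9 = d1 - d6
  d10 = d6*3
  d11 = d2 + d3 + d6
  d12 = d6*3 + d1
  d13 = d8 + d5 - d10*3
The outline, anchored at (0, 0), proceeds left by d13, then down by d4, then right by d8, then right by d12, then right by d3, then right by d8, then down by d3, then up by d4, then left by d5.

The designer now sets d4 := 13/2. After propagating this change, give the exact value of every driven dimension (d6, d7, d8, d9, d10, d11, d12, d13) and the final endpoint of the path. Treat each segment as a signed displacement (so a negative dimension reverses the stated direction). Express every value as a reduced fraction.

d6 = -83/20
d7 = 231/10
d8 = -483/80
d9 = 363/20
d10 = -249/20
d11 = 51/10
d12 = 31/20
d13 = 581/16
endpoint = (-3747/80, -5)

Apply edit: d4 := 13/2
  d6 = d2/5 - 5 = -83/20
  d7 = d4 - d6*4 = 231/10
  d8 = d6/4 - d5 = -483/80
  d9 = d1 - d6 = 363/20
  d10 = d6*3 = -249/20
  d11 = d2 + d3 + d6 = 51/10
  d12 = d6*3 + d1 = 31/20
  d13 = d8 + d5 - d10*3 = 581/16
Walk from origin (0, 0):
  seg 1: left by d13 = 581/16 → (-581/16, 0)
  seg 2: down by d4 = 13/2 → (-581/16, -13/2)
  seg 3: right by d8 = -483/80 → (-847/20, -13/2)
  seg 4: right by d12 = 31/20 → (-204/5, -13/2)
  seg 5: right by d3 = 5 → (-179/5, -13/2)
  seg 6: right by d8 = -483/80 → (-3347/80, -13/2)
  seg 7: down by d3 = 5 → (-3347/80, -23/2)
  seg 8: up by d4 = 13/2 → (-3347/80, -5)
  seg 9: left by d5 = 5 → (-3747/80, -5)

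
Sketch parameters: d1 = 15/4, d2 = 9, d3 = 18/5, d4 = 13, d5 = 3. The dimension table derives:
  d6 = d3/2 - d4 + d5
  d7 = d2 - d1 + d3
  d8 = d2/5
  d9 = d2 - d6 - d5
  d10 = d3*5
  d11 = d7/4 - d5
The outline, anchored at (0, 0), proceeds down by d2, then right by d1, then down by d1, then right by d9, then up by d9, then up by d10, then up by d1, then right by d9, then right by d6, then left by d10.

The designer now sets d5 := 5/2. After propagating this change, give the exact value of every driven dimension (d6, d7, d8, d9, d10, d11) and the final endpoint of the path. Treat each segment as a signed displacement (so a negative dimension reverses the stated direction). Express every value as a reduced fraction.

d6 = -87/10
d7 = 177/20
d8 = 9/5
d9 = 76/5
d10 = 18
d11 = -23/80
endpoint = (149/20, 121/5)

Apply edit: d5 := 5/2
  d6 = d3/2 - d4 + d5 = -87/10
  d7 = d2 - d1 + d3 = 177/20
  d8 = d2/5 = 9/5
  d9 = d2 - d6 - d5 = 76/5
  d10 = d3*5 = 18
  d11 = d7/4 - d5 = -23/80
Walk from origin (0, 0):
  seg 1: down by d2 = 9 → (0, -9)
  seg 2: right by d1 = 15/4 → (15/4, -9)
  seg 3: down by d1 = 15/4 → (15/4, -51/4)
  seg 4: right by d9 = 76/5 → (379/20, -51/4)
  seg 5: up by d9 = 76/5 → (379/20, 49/20)
  seg 6: up by d10 = 18 → (379/20, 409/20)
  seg 7: up by d1 = 15/4 → (379/20, 121/5)
  seg 8: right by d9 = 76/5 → (683/20, 121/5)
  seg 9: right by d6 = -87/10 → (509/20, 121/5)
  seg 10: left by d10 = 18 → (149/20, 121/5)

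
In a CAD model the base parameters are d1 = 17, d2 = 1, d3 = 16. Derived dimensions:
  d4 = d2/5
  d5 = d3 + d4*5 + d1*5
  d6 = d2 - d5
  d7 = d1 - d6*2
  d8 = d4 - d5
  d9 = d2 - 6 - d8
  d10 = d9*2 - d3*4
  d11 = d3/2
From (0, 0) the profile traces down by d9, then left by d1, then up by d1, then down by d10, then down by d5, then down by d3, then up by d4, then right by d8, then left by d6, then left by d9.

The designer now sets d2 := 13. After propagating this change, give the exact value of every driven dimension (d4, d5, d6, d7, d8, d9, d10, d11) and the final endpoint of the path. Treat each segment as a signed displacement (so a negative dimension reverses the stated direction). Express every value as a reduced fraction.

d4 = 13/5
d5 = 114
d6 = -101
d7 = 219
d8 = -557/5
d9 = 592/5
d10 = 864/5
d11 = 8
endpoint = (-729/5, -2008/5)

Apply edit: d2 := 13
  d4 = d2/5 = 13/5
  d5 = d3 + d4*5 + d1*5 = 114
  d6 = d2 - d5 = -101
  d7 = d1 - d6*2 = 219
  d8 = d4 - d5 = -557/5
  d9 = d2 - 6 - d8 = 592/5
  d10 = d9*2 - d3*4 = 864/5
  d11 = d3/2 = 8
Walk from origin (0, 0):
  seg 1: down by d9 = 592/5 → (0, -592/5)
  seg 2: left by d1 = 17 → (-17, -592/5)
  seg 3: up by d1 = 17 → (-17, -507/5)
  seg 4: down by d10 = 864/5 → (-17, -1371/5)
  seg 5: down by d5 = 114 → (-17, -1941/5)
  seg 6: down by d3 = 16 → (-17, -2021/5)
  seg 7: up by d4 = 13/5 → (-17, -2008/5)
  seg 8: right by d8 = -557/5 → (-642/5, -2008/5)
  seg 9: left by d6 = -101 → (-137/5, -2008/5)
  seg 10: left by d9 = 592/5 → (-729/5, -2008/5)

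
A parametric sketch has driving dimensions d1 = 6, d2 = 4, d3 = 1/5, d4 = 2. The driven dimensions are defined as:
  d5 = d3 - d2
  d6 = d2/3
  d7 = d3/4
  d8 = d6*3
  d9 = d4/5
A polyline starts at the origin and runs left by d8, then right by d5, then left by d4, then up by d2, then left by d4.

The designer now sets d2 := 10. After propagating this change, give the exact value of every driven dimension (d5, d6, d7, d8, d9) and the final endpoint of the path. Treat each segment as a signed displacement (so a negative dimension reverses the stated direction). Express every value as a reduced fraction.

Apply edit: d2 := 10
  d5 = d3 - d2 = -49/5
  d6 = d2/3 = 10/3
  d7 = d3/4 = 1/20
  d8 = d6*3 = 10
  d9 = d4/5 = 2/5
Walk from origin (0, 0):
  seg 1: left by d8 = 10 → (-10, 0)
  seg 2: right by d5 = -49/5 → (-99/5, 0)
  seg 3: left by d4 = 2 → (-109/5, 0)
  seg 4: up by d2 = 10 → (-109/5, 10)
  seg 5: left by d4 = 2 → (-119/5, 10)

d5 = -49/5
d6 = 10/3
d7 = 1/20
d8 = 10
d9 = 2/5
endpoint = (-119/5, 10)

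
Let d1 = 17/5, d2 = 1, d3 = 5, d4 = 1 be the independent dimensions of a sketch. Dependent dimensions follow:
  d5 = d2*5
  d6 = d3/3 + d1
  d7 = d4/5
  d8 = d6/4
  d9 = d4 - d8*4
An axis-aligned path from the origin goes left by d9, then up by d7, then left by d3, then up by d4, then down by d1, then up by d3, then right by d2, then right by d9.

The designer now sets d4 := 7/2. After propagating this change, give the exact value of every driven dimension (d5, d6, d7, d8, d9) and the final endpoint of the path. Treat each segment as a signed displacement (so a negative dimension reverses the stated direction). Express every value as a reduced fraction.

Apply edit: d4 := 7/2
  d5 = d2*5 = 5
  d6 = d3/3 + d1 = 76/15
  d7 = d4/5 = 7/10
  d8 = d6/4 = 19/15
  d9 = d4 - d8*4 = -47/30
Walk from origin (0, 0):
  seg 1: left by d9 = -47/30 → (47/30, 0)
  seg 2: up by d7 = 7/10 → (47/30, 7/10)
  seg 3: left by d3 = 5 → (-103/30, 7/10)
  seg 4: up by d4 = 7/2 → (-103/30, 21/5)
  seg 5: down by d1 = 17/5 → (-103/30, 4/5)
  seg 6: up by d3 = 5 → (-103/30, 29/5)
  seg 7: right by d2 = 1 → (-73/30, 29/5)
  seg 8: right by d9 = -47/30 → (-4, 29/5)

d5 = 5
d6 = 76/15
d7 = 7/10
d8 = 19/15
d9 = -47/30
endpoint = (-4, 29/5)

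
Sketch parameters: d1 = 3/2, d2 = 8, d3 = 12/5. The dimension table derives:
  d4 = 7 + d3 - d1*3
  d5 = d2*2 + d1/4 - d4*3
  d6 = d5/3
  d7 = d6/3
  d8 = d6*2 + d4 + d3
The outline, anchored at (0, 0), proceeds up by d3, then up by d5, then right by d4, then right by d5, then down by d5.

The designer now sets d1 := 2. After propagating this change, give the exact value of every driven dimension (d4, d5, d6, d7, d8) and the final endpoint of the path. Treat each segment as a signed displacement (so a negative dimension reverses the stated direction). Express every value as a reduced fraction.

Apply edit: d1 := 2
  d4 = 7 + d3 - d1*3 = 17/5
  d5 = d2*2 + d1/4 - d4*3 = 63/10
  d6 = d5/3 = 21/10
  d7 = d6/3 = 7/10
  d8 = d6*2 + d4 + d3 = 10
Walk from origin (0, 0):
  seg 1: up by d3 = 12/5 → (0, 12/5)
  seg 2: up by d5 = 63/10 → (0, 87/10)
  seg 3: right by d4 = 17/5 → (17/5, 87/10)
  seg 4: right by d5 = 63/10 → (97/10, 87/10)
  seg 5: down by d5 = 63/10 → (97/10, 12/5)

d4 = 17/5
d5 = 63/10
d6 = 21/10
d7 = 7/10
d8 = 10
endpoint = (97/10, 12/5)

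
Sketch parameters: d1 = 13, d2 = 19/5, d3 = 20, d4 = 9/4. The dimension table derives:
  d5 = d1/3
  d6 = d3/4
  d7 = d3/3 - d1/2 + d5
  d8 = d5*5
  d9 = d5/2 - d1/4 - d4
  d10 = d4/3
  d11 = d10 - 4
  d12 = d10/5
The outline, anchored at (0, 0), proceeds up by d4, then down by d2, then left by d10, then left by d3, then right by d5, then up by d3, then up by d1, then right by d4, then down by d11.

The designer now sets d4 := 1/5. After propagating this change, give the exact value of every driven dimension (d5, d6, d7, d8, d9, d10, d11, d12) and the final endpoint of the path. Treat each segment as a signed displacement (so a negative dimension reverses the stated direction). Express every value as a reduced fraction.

d5 = 13/3
d6 = 5
d7 = 9/2
d8 = 65/3
d9 = -77/60
d10 = 1/15
d11 = -59/15
d12 = 1/75
endpoint = (-233/15, 100/3)

Apply edit: d4 := 1/5
  d5 = d1/3 = 13/3
  d6 = d3/4 = 5
  d7 = d3/3 - d1/2 + d5 = 9/2
  d8 = d5*5 = 65/3
  d9 = d5/2 - d1/4 - d4 = -77/60
  d10 = d4/3 = 1/15
  d11 = d10 - 4 = -59/15
  d12 = d10/5 = 1/75
Walk from origin (0, 0):
  seg 1: up by d4 = 1/5 → (0, 1/5)
  seg 2: down by d2 = 19/5 → (0, -18/5)
  seg 3: left by d10 = 1/15 → (-1/15, -18/5)
  seg 4: left by d3 = 20 → (-301/15, -18/5)
  seg 5: right by d5 = 13/3 → (-236/15, -18/5)
  seg 6: up by d3 = 20 → (-236/15, 82/5)
  seg 7: up by d1 = 13 → (-236/15, 147/5)
  seg 8: right by d4 = 1/5 → (-233/15, 147/5)
  seg 9: down by d11 = -59/15 → (-233/15, 100/3)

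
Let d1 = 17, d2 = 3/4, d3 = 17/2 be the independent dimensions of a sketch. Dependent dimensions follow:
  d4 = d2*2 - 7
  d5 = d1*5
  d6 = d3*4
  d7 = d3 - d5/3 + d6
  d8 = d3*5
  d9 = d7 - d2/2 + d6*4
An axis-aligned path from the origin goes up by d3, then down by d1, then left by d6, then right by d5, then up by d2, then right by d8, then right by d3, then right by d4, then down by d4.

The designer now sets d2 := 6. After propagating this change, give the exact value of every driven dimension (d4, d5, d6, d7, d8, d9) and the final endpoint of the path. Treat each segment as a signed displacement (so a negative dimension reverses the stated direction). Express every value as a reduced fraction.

d4 = 5
d5 = 85
d6 = 34
d7 = 85/6
d8 = 85/2
d9 = 883/6
endpoint = (107, -15/2)

Apply edit: d2 := 6
  d4 = d2*2 - 7 = 5
  d5 = d1*5 = 85
  d6 = d3*4 = 34
  d7 = d3 - d5/3 + d6 = 85/6
  d8 = d3*5 = 85/2
  d9 = d7 - d2/2 + d6*4 = 883/6
Walk from origin (0, 0):
  seg 1: up by d3 = 17/2 → (0, 17/2)
  seg 2: down by d1 = 17 → (0, -17/2)
  seg 3: left by d6 = 34 → (-34, -17/2)
  seg 4: right by d5 = 85 → (51, -17/2)
  seg 5: up by d2 = 6 → (51, -5/2)
  seg 6: right by d8 = 85/2 → (187/2, -5/2)
  seg 7: right by d3 = 17/2 → (102, -5/2)
  seg 8: right by d4 = 5 → (107, -5/2)
  seg 9: down by d4 = 5 → (107, -15/2)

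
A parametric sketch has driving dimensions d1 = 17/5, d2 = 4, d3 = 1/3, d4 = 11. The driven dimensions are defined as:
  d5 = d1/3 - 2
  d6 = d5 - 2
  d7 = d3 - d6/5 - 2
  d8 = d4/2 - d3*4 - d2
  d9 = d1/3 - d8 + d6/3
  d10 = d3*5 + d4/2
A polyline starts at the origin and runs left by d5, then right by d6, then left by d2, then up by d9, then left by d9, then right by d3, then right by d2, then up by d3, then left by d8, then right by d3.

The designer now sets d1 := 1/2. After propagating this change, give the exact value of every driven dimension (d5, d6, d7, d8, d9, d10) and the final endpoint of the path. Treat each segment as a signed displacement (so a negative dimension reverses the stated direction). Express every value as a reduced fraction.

d5 = -11/6
d6 = -23/6
d7 = -9/10
d8 = 1/6
d9 = -23/18
d10 = 43/6
endpoint = (-2/9, -17/18)

Apply edit: d1 := 1/2
  d5 = d1/3 - 2 = -11/6
  d6 = d5 - 2 = -23/6
  d7 = d3 - d6/5 - 2 = -9/10
  d8 = d4/2 - d3*4 - d2 = 1/6
  d9 = d1/3 - d8 + d6/3 = -23/18
  d10 = d3*5 + d4/2 = 43/6
Walk from origin (0, 0):
  seg 1: left by d5 = -11/6 → (11/6, 0)
  seg 2: right by d6 = -23/6 → (-2, 0)
  seg 3: left by d2 = 4 → (-6, 0)
  seg 4: up by d9 = -23/18 → (-6, -23/18)
  seg 5: left by d9 = -23/18 → (-85/18, -23/18)
  seg 6: right by d3 = 1/3 → (-79/18, -23/18)
  seg 7: right by d2 = 4 → (-7/18, -23/18)
  seg 8: up by d3 = 1/3 → (-7/18, -17/18)
  seg 9: left by d8 = 1/6 → (-5/9, -17/18)
  seg 10: right by d3 = 1/3 → (-2/9, -17/18)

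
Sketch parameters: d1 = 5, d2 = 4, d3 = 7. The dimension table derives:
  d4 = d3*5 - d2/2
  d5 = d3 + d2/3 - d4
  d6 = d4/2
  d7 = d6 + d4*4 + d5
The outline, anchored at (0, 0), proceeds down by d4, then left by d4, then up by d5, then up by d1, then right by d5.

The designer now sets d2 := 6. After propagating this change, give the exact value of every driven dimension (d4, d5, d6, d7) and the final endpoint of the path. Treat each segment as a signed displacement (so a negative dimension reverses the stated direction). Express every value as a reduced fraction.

Apply edit: d2 := 6
  d4 = d3*5 - d2/2 = 32
  d5 = d3 + d2/3 - d4 = -23
  d6 = d4/2 = 16
  d7 = d6 + d4*4 + d5 = 121
Walk from origin (0, 0):
  seg 1: down by d4 = 32 → (0, -32)
  seg 2: left by d4 = 32 → (-32, -32)
  seg 3: up by d5 = -23 → (-32, -55)
  seg 4: up by d1 = 5 → (-32, -50)
  seg 5: right by d5 = -23 → (-55, -50)

d4 = 32
d5 = -23
d6 = 16
d7 = 121
endpoint = (-55, -50)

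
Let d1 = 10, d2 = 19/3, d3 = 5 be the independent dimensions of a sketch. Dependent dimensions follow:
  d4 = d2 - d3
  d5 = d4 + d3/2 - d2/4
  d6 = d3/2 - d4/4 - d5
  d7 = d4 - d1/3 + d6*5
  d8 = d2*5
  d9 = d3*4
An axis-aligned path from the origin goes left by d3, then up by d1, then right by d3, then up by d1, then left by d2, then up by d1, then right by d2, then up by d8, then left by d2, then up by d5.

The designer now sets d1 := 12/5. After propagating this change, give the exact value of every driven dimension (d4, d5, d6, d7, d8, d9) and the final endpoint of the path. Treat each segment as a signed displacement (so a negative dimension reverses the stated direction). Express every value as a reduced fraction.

Apply edit: d1 := 12/5
  d4 = d2 - d3 = 4/3
  d5 = d4 + d3/2 - d2/4 = 9/4
  d6 = d3/2 - d4/4 - d5 = -1/12
  d7 = d4 - d1/3 + d6*5 = 7/60
  d8 = d2*5 = 95/3
  d9 = d3*4 = 20
Walk from origin (0, 0):
  seg 1: left by d3 = 5 → (-5, 0)
  seg 2: up by d1 = 12/5 → (-5, 12/5)
  seg 3: right by d3 = 5 → (0, 12/5)
  seg 4: up by d1 = 12/5 → (0, 24/5)
  seg 5: left by d2 = 19/3 → (-19/3, 24/5)
  seg 6: up by d1 = 12/5 → (-19/3, 36/5)
  seg 7: right by d2 = 19/3 → (0, 36/5)
  seg 8: up by d8 = 95/3 → (0, 583/15)
  seg 9: left by d2 = 19/3 → (-19/3, 583/15)
  seg 10: up by d5 = 9/4 → (-19/3, 2467/60)

d4 = 4/3
d5 = 9/4
d6 = -1/12
d7 = 7/60
d8 = 95/3
d9 = 20
endpoint = (-19/3, 2467/60)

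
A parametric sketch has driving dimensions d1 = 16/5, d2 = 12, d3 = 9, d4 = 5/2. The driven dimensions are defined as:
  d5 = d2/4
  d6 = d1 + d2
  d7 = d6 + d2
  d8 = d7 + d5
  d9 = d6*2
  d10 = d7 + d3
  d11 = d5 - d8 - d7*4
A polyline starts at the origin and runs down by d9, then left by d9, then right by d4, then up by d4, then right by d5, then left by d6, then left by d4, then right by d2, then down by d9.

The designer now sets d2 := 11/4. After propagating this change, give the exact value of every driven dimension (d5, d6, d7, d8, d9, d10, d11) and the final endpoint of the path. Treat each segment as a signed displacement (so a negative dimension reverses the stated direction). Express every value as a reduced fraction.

d5 = 11/16
d6 = 119/20
d7 = 87/10
d8 = 751/80
d9 = 119/10
d10 = 177/10
d11 = -87/2
endpoint = (-1153/80, -213/10)

Apply edit: d2 := 11/4
  d5 = d2/4 = 11/16
  d6 = d1 + d2 = 119/20
  d7 = d6 + d2 = 87/10
  d8 = d7 + d5 = 751/80
  d9 = d6*2 = 119/10
  d10 = d7 + d3 = 177/10
  d11 = d5 - d8 - d7*4 = -87/2
Walk from origin (0, 0):
  seg 1: down by d9 = 119/10 → (0, -119/10)
  seg 2: left by d9 = 119/10 → (-119/10, -119/10)
  seg 3: right by d4 = 5/2 → (-47/5, -119/10)
  seg 4: up by d4 = 5/2 → (-47/5, -47/5)
  seg 5: right by d5 = 11/16 → (-697/80, -47/5)
  seg 6: left by d6 = 119/20 → (-1173/80, -47/5)
  seg 7: left by d4 = 5/2 → (-1373/80, -47/5)
  seg 8: right by d2 = 11/4 → (-1153/80, -47/5)
  seg 9: down by d9 = 119/10 → (-1153/80, -213/10)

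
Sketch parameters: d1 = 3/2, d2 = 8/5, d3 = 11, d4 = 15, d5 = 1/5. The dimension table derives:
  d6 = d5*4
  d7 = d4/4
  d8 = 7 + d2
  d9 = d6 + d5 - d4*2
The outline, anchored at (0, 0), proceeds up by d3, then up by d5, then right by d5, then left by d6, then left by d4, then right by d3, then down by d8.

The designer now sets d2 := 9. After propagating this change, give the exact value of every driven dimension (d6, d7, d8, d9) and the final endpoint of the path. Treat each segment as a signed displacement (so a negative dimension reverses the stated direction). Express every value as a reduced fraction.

d6 = 4/5
d7 = 15/4
d8 = 16
d9 = -29
endpoint = (-23/5, -24/5)

Apply edit: d2 := 9
  d6 = d5*4 = 4/5
  d7 = d4/4 = 15/4
  d8 = 7 + d2 = 16
  d9 = d6 + d5 - d4*2 = -29
Walk from origin (0, 0):
  seg 1: up by d3 = 11 → (0, 11)
  seg 2: up by d5 = 1/5 → (0, 56/5)
  seg 3: right by d5 = 1/5 → (1/5, 56/5)
  seg 4: left by d6 = 4/5 → (-3/5, 56/5)
  seg 5: left by d4 = 15 → (-78/5, 56/5)
  seg 6: right by d3 = 11 → (-23/5, 56/5)
  seg 7: down by d8 = 16 → (-23/5, -24/5)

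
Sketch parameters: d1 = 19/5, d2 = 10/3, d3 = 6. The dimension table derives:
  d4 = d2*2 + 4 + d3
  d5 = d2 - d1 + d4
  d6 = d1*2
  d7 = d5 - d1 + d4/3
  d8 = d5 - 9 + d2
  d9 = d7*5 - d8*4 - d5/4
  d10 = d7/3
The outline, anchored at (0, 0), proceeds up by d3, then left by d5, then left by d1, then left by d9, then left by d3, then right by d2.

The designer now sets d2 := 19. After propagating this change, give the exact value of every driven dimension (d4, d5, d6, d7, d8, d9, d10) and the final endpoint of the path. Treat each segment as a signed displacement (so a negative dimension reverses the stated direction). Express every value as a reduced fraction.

Apply edit: d2 := 19
  d4 = d2*2 + 4 + d3 = 48
  d5 = d2 - d1 + d4 = 316/5
  d6 = d1*2 = 38/5
  d7 = d5 - d1 + d4/3 = 377/5
  d8 = d5 - 9 + d2 = 366/5
  d9 = d7*5 - d8*4 - d5/4 = 342/5
  d10 = d7/3 = 377/15
Walk from origin (0, 0):
  seg 1: up by d3 = 6 → (0, 6)
  seg 2: left by d5 = 316/5 → (-316/5, 6)
  seg 3: left by d1 = 19/5 → (-67, 6)
  seg 4: left by d9 = 342/5 → (-677/5, 6)
  seg 5: left by d3 = 6 → (-707/5, 6)
  seg 6: right by d2 = 19 → (-612/5, 6)

d4 = 48
d5 = 316/5
d6 = 38/5
d7 = 377/5
d8 = 366/5
d9 = 342/5
d10 = 377/15
endpoint = (-612/5, 6)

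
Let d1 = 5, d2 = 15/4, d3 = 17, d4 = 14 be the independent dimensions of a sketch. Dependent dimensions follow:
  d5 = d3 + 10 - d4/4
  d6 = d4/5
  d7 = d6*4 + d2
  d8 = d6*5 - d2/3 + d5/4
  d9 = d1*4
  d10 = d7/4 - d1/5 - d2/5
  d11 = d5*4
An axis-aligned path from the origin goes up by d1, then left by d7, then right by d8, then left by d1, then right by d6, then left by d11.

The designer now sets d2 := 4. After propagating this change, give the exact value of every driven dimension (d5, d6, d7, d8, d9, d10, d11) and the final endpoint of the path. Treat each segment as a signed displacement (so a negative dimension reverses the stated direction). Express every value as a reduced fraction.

Apply edit: d2 := 4
  d5 = d3 + 10 - d4/4 = 47/2
  d6 = d4/5 = 14/5
  d7 = d6*4 + d2 = 76/5
  d8 = d6*5 - d2/3 + d5/4 = 445/24
  d9 = d1*4 = 20
  d10 = d7/4 - d1/5 - d2/5 = 2
  d11 = d5*4 = 94
Walk from origin (0, 0):
  seg 1: up by d1 = 5 → (0, 5)
  seg 2: left by d7 = 76/5 → (-76/5, 5)
  seg 3: right by d8 = 445/24 → (401/120, 5)
  seg 4: left by d1 = 5 → (-199/120, 5)
  seg 5: right by d6 = 14/5 → (137/120, 5)
  seg 6: left by d11 = 94 → (-11143/120, 5)

d5 = 47/2
d6 = 14/5
d7 = 76/5
d8 = 445/24
d9 = 20
d10 = 2
d11 = 94
endpoint = (-11143/120, 5)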